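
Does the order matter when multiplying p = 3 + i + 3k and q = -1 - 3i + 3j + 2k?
Yes: pq = -6 - 19i - 2j + 6k ≠ -6 - i + 20j = qp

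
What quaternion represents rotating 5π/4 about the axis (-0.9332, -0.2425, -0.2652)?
-0.3827 - 0.8622i - 0.224j - 0.245k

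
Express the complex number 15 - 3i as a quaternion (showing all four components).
15 - 3i + 0j + 0k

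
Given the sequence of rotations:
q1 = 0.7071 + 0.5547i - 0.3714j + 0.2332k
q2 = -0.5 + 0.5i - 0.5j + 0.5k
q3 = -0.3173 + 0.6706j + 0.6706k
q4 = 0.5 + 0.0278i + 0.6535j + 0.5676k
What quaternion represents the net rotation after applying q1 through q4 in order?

q2 · q1 = -0.9332 + 0.1453i - 0.0071j + 0.3286k
q3 · q2 · q1 = 0.0805 + 0.179i - 0.5261j - 0.8275k
q4 · q3 · q2 · q1 = 0.8488 - 0.1504i - 0.0858j - 0.4997k
0.8488 - 0.1504i - 0.0858j - 0.4997k


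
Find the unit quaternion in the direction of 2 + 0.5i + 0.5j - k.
0.8528 + 0.2132i + 0.2132j - 0.4264k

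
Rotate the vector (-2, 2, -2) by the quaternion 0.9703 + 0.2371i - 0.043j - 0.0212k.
(-1.762, 2.813, -0.991)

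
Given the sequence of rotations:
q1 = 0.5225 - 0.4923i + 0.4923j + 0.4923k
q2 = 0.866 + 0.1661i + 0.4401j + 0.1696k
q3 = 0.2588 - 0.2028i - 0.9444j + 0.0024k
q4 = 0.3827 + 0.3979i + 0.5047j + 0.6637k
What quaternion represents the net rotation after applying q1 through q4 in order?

q2 · q1 = 0.2341 - 0.2064i + 0.491j + 0.8134k
q3 · q2 · q1 = 0.4805 - 0.8702i + 0.0704j - 0.0834k
q4 · q3 · q2 · q1 = 0.55 - 0.2307i - 0.2749j + 0.7542k
0.55 - 0.2307i - 0.2749j + 0.7542k


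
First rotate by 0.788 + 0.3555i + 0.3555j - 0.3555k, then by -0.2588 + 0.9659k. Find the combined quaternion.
0.1394 - 0.4354i + 0.2514j + 0.8531k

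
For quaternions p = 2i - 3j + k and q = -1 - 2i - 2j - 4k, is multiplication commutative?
No: pq = 2 + 12i + 9j - 11k ≠ 2 - 16i - 3j + 9k = qp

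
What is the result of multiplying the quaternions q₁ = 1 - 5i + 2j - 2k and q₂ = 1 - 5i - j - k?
-24 - 14i + 6j + 12k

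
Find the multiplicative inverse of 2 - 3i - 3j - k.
0.087 + 0.1304i + 0.1304j + 0.0435k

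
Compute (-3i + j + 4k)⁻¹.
0.1154i - 0.0385j - 0.1538k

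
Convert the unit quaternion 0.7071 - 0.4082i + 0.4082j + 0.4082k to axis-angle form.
axis = (-√3/3, √3/3, √3/3), θ = π/2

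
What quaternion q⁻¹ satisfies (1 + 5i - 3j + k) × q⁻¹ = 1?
0.0278 - 0.1389i + 0.0833j - 0.0278k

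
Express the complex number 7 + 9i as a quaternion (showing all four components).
7 + 9i + 0j + 0k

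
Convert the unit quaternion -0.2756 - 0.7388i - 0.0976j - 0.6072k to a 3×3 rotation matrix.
[[0.2436, -0.1905, 0.951], [0.4789, -0.829, -0.2887], [0.8434, 0.5258, -0.1107]]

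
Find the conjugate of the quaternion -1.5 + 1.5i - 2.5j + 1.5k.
-1.5 - 1.5i + 2.5j - 1.5k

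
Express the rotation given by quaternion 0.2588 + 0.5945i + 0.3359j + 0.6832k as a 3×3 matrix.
[[-0.1592, 0.0458, 0.9862], [0.753, -0.6404, 0.1513], [0.6385, 0.7667, 0.0675]]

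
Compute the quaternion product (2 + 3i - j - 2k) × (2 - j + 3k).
9 + i - 13j - k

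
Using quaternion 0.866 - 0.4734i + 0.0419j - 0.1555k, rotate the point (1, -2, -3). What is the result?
(-0.171, -3.737, 0.096)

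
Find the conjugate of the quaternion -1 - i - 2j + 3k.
-1 + i + 2j - 3k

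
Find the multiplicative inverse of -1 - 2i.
-0.2 + 0.4i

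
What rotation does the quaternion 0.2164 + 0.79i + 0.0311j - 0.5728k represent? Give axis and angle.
axis = (0.8092, 0.0319, -0.5867), θ = 155°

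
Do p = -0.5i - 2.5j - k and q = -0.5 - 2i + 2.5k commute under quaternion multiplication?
No: pq = 1.5 - 6i + 4.5j - 4.5k ≠ 1.5 + 6.5i - 2j + 5.5k = qp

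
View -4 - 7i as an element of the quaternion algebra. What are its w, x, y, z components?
-4 - 7i + 0j + 0k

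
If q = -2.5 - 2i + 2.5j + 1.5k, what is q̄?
-2.5 + 2i - 2.5j - 1.5k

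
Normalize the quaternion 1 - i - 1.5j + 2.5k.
0.3086 - 0.3086i - 0.4629j + 0.7715k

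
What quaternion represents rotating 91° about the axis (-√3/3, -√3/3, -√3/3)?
0.7009 - 0.4118i - 0.4118j - 0.4118k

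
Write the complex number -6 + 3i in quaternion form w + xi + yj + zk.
-6 + 3i + 0j + 0k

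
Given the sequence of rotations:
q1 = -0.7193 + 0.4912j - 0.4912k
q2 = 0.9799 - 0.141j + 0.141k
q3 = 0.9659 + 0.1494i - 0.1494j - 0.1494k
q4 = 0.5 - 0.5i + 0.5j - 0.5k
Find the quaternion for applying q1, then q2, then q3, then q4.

q2 · q1 = -0.5663 + 0.5827j - 0.5827k
q3 · q2 · q1 = -0.547 + 0.0895i + 0.7345j - 0.3912k
q4 · q3 · q2 · q1 = -0.7916 + 0.4899i - 0.1466j - 0.3341k
-0.7916 + 0.4899i - 0.1466j - 0.3341k


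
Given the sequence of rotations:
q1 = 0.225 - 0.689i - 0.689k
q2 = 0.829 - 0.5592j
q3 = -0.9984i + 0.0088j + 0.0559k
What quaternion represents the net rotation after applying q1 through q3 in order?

q2 · q1 = 0.1865 - 0.1859i - 0.1258j - 0.9565k
q3 · q2 · q1 = -0.131 - 0.1876i - 0.9637j + 0.1377k
-0.131 - 0.1876i - 0.9637j + 0.1377k


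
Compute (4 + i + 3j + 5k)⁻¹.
0.0784 - 0.0196i - 0.0588j - 0.098k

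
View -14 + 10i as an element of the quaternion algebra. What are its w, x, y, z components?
-14 + 10i + 0j + 0k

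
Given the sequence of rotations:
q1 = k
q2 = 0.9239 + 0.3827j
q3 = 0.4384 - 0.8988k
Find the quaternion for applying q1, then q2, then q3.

q2 · q1 = 0.3827i + 0.9239k
q3 · q2 · q1 = 0.8304 + 0.1678i - 0.344j + 0.405k
0.8304 + 0.1678i - 0.344j + 0.405k


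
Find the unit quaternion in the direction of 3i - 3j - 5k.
0.4575i - 0.4575j - 0.7625k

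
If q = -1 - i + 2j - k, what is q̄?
-1 + i - 2j + k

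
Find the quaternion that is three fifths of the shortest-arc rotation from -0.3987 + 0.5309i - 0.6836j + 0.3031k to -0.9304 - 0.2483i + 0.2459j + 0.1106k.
-0.9427 + 0.103i - 0.1899j + 0.2543k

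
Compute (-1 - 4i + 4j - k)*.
-1 + 4i - 4j + k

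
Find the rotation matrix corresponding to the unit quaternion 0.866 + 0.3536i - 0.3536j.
[[0.7499, -0.2501, -0.6124], [-0.2501, 0.7499, -0.6124], [0.6124, 0.6124, 0.4999]]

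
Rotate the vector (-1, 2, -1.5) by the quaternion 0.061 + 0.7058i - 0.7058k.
(1.663, -1.77, 1.163)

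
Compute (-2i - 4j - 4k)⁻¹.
0.0556i + 0.1111j + 0.1111k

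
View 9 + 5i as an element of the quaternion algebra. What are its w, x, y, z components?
9 + 5i + 0j + 0k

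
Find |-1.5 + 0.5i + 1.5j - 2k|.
2.958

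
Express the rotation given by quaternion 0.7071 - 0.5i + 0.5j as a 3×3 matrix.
[[0.5, -0.5, 0.7071], [-0.5, 0.5, 0.7071], [-0.7071, -0.7071, 0]]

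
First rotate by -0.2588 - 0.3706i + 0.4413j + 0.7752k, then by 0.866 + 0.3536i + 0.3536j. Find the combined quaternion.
-0.2491 - 0.1383i + 0.0165j + 0.9584k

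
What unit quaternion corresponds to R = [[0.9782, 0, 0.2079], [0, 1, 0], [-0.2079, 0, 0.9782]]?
0.9945 + 0.1045j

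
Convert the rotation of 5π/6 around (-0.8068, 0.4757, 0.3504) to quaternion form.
0.2588 - 0.7793i + 0.4595j + 0.3385k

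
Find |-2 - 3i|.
√13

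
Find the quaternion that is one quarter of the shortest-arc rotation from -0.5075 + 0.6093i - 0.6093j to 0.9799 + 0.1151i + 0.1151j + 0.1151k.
-0.7078 + 0.4633i - 0.5322j - 0.0344k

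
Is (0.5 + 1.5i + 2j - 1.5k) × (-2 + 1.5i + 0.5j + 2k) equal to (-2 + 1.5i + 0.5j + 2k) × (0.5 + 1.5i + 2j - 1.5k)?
No: pq = -1.25 + 2.5i - 9j + 1.75k ≠ -1.25 - 7i + 1.5j + 6.25k = qp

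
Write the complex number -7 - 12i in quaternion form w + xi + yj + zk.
-7 - 12i + 0j + 0k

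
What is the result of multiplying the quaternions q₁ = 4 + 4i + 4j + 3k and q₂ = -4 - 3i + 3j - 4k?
-4 - 53i + 3j - 4k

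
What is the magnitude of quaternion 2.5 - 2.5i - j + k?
3.808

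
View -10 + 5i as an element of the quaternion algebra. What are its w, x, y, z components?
-10 + 5i + 0j + 0k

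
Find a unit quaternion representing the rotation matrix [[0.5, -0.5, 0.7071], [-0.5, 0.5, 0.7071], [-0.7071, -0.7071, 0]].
0.7071 - 0.5i + 0.5j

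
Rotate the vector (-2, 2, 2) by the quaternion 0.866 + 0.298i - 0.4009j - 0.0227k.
(-3.17, 1.203, 0.709)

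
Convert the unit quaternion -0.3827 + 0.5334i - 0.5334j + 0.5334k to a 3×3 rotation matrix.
[[-0.1381, -0.1608, 0.9773], [-0.9773, -0.1381, -0.1608], [0.1608, -0.9773, -0.1381]]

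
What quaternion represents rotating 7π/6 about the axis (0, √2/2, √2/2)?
-0.2588 + 0.683j + 0.683k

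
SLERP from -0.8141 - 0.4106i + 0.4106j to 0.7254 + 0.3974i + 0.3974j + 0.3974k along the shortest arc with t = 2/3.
-0.8373 - 0.4452i - 0.1319j - 0.2885k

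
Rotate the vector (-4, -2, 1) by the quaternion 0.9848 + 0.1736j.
(-3.417, -2, 2.307)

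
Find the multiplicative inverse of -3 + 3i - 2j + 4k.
-0.0789 - 0.0789i + 0.0526j - 0.1053k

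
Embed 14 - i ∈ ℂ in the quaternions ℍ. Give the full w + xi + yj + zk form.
14 - i + 0j + 0k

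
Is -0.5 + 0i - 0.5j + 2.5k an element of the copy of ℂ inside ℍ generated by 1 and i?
No. The quaternion -0.5 - 0.5j + 2.5k has j-coefficient y = -0.5 and k-coefficient z = 2.5, not both zero, so it does not lie in the complex subalgebra spanned by 1 and i.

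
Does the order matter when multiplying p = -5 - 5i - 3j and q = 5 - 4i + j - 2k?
Yes: pq = -42 + i - 30j - 7k ≠ -42 - 11i - 10j + 27k = qp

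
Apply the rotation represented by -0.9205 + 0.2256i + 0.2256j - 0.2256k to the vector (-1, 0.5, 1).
(-1.47, 0.195, 0.224)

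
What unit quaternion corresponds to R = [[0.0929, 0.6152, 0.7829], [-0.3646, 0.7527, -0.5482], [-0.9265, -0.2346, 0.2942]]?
0.7314 + 0.1072i + 0.5843j - 0.3349k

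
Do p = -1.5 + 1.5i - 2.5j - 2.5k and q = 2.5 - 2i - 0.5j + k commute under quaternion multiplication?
No: pq = 0.5 + 3i - 2j - 13.5k ≠ 0.5 + 10.5i - 9j - 2k = qp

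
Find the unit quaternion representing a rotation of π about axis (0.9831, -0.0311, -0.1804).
0.9831i - 0.0311j - 0.1804k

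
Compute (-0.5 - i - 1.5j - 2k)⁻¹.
-0.0667 + 0.1333i + 0.2j + 0.2667k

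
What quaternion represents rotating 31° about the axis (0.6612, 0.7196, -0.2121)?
0.9636 + 0.1767i + 0.1923j - 0.0567k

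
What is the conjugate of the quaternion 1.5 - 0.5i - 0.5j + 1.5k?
1.5 + 0.5i + 0.5j - 1.5k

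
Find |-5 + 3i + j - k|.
6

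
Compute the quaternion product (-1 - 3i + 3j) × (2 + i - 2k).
1 - 13i - k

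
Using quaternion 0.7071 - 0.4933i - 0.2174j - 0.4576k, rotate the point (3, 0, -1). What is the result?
(1.316, -2.195, 1.858)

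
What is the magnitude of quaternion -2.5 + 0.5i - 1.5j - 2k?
3.571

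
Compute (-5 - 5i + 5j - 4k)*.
-5 + 5i - 5j + 4k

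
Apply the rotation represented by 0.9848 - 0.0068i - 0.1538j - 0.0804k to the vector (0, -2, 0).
(-0.321, -1.974, -0.023)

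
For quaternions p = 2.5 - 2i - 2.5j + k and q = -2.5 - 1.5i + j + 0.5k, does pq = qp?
No: pq = -7.25 - i + 8.25j - 7k ≠ -7.25 + 3.5i + 9.25j + 4.5k = qp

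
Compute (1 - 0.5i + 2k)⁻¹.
0.1905 + 0.0952i - 0.381k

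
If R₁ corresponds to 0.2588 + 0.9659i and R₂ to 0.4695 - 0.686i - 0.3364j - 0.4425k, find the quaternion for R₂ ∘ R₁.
0.7841 + 0.276i - 0.5145j + 0.2104k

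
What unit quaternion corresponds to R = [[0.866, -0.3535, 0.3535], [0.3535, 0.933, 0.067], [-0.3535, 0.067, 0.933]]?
0.9659 + 0.183j + 0.183k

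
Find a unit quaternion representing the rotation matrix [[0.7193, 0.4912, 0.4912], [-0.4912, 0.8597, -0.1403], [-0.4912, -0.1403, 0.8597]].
0.9272 + 0.2649j - 0.2649k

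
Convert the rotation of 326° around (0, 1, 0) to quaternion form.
-0.9563 + 0.2924j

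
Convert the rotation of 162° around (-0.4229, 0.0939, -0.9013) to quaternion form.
0.1564 - 0.4177i + 0.0927j - 0.8902k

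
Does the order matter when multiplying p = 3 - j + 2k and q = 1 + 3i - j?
Yes: pq = 2 + 11i + 2j + 5k ≠ 2 + 7i - 10j - k = qp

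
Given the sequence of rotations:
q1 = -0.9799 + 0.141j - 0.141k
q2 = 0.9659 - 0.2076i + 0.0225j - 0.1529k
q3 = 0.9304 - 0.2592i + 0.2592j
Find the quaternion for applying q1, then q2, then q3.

q2 · q1 = -0.9712 + 0.2218i + 0.0849j - 0.0156k
q3 · q2 · q1 = -0.8681 + 0.4541i - 0.1768j - 0.094k
-0.8681 + 0.4541i - 0.1768j - 0.094k


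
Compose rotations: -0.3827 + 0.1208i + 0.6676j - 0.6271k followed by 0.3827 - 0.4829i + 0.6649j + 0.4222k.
-0.2673 - 0.4678i - 0.2508j - 0.8043k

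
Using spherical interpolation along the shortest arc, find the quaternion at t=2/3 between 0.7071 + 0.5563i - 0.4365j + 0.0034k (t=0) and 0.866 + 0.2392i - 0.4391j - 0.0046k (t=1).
0.8244 + 0.3503i - 0.4445j - 0.0019k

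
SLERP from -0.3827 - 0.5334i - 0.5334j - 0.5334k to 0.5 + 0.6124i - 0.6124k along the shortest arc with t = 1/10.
-0.4388 - 0.5998i - 0.5141j - 0.4283k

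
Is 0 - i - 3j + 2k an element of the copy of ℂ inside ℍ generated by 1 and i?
No. The quaternion -i - 3j + 2k has j-coefficient y = -3 and k-coefficient z = 2, not both zero, so it does not lie in the complex subalgebra spanned by 1 and i.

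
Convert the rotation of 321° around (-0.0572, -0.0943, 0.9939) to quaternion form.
-0.9426 - 0.0191i - 0.0315j + 0.3318k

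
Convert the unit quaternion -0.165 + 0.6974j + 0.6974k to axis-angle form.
axis = (0, √2/2, √2/2), θ = 199°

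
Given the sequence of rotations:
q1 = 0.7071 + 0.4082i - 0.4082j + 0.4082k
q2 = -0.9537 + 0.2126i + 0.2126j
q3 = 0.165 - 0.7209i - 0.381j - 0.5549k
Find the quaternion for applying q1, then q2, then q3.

q2 · q1 = -0.6744 - 0.1522i + 0.4528j - 0.5629k
q3 · q2 · q1 = -0.3608 + 0.9268i + 0.0103j - 0.1031k
-0.3608 + 0.9268i + 0.0103j - 0.1031k


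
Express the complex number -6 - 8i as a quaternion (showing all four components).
-6 - 8i + 0j + 0k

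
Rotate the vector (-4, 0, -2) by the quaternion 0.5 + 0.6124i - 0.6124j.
(0.225, 4.225, -1.449)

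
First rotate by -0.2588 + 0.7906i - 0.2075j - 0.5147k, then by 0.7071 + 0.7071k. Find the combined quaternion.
0.1809 + 0.7058i + 0.4123j - 0.5469k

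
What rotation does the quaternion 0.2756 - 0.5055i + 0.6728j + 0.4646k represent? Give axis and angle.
axis = (-0.5259, 0.6999, 0.4833), θ = 148°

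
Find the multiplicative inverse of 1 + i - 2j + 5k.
0.0323 - 0.0323i + 0.0645j - 0.1613k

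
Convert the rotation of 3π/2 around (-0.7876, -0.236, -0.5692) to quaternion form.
-0.7071 - 0.5569i - 0.1669j - 0.4025k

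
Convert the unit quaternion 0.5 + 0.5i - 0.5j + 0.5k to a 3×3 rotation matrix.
[[0, -1, 0], [0, 0, -1], [1, 0, 0]]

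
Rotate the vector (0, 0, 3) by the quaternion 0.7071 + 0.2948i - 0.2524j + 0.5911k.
(-0.025, -2.146, 2.096)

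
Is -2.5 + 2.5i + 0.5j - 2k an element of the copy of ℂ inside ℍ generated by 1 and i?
No. The quaternion -2.5 + 2.5i + 0.5j - 2k has j-coefficient y = 0.5 and k-coefficient z = -2, not both zero, so it does not lie in the complex subalgebra spanned by 1 and i.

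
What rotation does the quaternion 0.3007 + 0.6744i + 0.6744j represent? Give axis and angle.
axis = (√2/2, √2/2, 0), θ = 145°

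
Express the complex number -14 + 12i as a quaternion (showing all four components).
-14 + 12i + 0j + 0k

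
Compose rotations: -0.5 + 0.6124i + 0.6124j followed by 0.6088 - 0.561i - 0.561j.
0.3827 + 0.6533i + 0.6533j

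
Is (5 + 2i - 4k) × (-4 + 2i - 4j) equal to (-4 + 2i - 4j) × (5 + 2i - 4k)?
No: pq = -24 - 14i - 28j + 8k ≠ -24 + 18i - 12j + 24k = qp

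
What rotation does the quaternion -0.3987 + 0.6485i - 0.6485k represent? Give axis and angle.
axis = (√2/2, 0, -√2/2), θ = 227°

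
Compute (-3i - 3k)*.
3i + 3k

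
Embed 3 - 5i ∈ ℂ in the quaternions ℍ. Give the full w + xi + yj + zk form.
3 - 5i + 0j + 0k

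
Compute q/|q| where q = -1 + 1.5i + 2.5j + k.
-0.3086 + 0.4629i + 0.7715j + 0.3086k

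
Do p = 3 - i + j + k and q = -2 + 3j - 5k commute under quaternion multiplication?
No: pq = -4 - 6i + 2j - 20k ≠ -4 + 10i + 12j - 14k = qp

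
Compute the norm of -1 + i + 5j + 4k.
√43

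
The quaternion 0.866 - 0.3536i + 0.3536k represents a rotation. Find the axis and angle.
axis = (-√2/2, 0, √2/2), θ = π/3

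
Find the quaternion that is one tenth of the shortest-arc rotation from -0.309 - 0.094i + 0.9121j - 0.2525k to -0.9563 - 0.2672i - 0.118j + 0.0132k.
-0.4297 - 0.1274i + 0.8608j - 0.241k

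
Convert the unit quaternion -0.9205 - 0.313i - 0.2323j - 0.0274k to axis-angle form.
axis = (-0.801, -0.5945, -0.0701), θ = 314°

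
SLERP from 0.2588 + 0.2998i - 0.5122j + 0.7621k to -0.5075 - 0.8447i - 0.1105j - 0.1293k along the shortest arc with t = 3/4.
0.5004 + 0.7926i - 0.0663j + 0.3421k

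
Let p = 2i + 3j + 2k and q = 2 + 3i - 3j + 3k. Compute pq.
-3 + 19i + 6j - 11k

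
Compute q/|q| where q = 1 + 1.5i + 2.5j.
0.3244 + 0.4867i + 0.8111j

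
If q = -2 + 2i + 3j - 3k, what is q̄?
-2 - 2i - 3j + 3k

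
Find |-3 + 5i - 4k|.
√50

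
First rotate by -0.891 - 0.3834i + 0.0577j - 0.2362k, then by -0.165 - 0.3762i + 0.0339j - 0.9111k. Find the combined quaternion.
-0.2144 + 0.443i + 0.2207j + 0.8421k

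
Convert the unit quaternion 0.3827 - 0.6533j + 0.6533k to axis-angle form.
axis = (0, -√2/2, √2/2), θ = 3π/4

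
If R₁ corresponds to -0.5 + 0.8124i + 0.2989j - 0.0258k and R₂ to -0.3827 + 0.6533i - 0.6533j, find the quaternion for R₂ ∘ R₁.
-0.1441 - 0.6207i + 0.2291j + 0.7359k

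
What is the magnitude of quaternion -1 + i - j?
√3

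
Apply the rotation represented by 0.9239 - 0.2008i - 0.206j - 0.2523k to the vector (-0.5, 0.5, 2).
(-0.678, 1.538, 1.294)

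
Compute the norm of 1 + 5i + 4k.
√42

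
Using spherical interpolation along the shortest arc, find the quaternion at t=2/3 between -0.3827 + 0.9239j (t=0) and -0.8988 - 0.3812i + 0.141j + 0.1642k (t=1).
-0.8242 - 0.2848i + 0.4739j + 0.1227k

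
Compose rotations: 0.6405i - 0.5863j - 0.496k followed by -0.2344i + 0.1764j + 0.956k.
0.7277 + 0.473i + 0.4961j + 0.0244k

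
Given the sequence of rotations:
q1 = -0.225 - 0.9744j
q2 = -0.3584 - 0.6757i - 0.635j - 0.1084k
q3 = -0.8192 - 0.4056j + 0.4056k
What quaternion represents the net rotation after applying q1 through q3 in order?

q2 · q1 = -0.5381 + 0.0464i + 0.4921j + 0.6828k
q3 · q2 · q1 = 0.3635 - 0.5146i - 0.1661j - 0.7588k
0.3635 - 0.5146i - 0.1661j - 0.7588k


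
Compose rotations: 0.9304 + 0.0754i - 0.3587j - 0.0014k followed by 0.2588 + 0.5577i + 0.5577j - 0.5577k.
0.398 + 0.3376i + 0.3848j - 0.7613k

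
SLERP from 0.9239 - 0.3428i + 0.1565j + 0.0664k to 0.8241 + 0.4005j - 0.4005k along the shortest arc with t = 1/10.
0.9313 - 0.3128i + 0.1857j + 0.0176k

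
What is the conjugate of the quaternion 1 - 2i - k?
1 + 2i + k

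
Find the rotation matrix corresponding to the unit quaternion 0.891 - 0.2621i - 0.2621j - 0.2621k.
[[0.7252, 0.6045, -0.3297], [-0.3297, 0.7252, 0.6045], [0.6045, -0.3297, 0.7252]]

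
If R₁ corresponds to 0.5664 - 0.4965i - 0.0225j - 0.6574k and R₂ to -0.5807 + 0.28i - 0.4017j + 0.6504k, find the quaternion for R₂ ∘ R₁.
0.2286 + 0.7256i - 0.3533j + 0.5444k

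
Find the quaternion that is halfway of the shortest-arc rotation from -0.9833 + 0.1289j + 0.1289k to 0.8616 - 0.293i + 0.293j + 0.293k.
-0.9801 + 0.1557i - 0.0872j - 0.0872k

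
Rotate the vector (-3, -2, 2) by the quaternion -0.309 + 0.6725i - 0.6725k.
(-1.264, 1.202, 3.736)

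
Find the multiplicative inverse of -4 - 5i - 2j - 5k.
-0.0571 + 0.0714i + 0.0286j + 0.0714k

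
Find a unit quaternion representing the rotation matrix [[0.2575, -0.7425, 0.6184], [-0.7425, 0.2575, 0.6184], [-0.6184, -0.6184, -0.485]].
0.5074 - 0.6093i + 0.6093j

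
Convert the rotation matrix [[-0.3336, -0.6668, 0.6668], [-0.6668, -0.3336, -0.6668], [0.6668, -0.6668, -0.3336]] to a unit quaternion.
0.5774i - 0.5774j + 0.5774k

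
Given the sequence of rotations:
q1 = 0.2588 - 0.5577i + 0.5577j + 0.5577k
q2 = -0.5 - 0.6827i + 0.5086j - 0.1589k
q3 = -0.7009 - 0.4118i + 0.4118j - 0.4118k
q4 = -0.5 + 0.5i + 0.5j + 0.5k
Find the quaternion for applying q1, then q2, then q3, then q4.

q2 · q1 = -0.7052 + 0.4744i + 0.3221j - 0.4171k
q3 · q2 · q1 = 0.3852 - 0.0812i - 0.8833j + 0.2547k
q4 · q3 · q2 · q1 = 0.1623 + 0.8022i + 0.4663j - 0.3358k
0.1623 + 0.8022i + 0.4663j - 0.3358k


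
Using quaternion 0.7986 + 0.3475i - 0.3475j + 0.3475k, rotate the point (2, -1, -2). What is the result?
(2.458, 1.703, 0.246)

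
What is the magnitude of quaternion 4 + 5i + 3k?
√50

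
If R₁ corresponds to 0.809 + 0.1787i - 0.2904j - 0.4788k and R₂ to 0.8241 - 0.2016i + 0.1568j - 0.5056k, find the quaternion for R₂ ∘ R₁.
0.5062 - 0.2377i - 0.2993j - 0.7731k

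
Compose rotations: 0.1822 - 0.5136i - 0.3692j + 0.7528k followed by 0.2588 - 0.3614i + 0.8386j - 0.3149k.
0.4082 + 0.3163i + 0.491j + 0.7016k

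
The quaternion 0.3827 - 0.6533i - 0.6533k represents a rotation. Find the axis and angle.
axis = (-√2/2, 0, -√2/2), θ = 3π/4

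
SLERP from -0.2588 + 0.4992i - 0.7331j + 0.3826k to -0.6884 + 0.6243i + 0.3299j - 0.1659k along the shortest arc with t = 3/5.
-0.656 + 0.7365i - 0.1445j + 0.0801k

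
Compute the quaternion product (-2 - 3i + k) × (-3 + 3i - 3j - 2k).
17 + 6i + 3j + 10k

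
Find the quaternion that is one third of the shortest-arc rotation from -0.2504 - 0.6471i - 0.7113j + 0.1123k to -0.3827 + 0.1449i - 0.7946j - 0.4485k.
-0.3352 - 0.4214i - 0.8375j - 0.093k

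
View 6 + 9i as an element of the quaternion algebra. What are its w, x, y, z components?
6 + 9i + 0j + 0k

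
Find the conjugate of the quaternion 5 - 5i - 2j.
5 + 5i + 2j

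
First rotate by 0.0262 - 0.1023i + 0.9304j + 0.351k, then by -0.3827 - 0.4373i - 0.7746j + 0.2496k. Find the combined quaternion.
0.5783 - 0.4764i - 0.2484j - 0.6139k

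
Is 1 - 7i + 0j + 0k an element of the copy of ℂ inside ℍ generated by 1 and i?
Yes. The quaternion 1 - 7i has j- and k-coefficients y = z = 0, so it lies in the complex subalgebra spanned by 1 and i.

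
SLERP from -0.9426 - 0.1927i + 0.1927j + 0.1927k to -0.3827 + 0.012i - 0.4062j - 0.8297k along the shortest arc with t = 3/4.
-0.6781 - 0.0581i - 0.2935j - 0.6713k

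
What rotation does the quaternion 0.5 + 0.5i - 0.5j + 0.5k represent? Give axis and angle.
axis = (√3/3, -√3/3, √3/3), θ = 2π/3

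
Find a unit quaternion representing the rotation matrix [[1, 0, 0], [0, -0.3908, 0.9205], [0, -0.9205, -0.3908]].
0.5519 - 0.8339i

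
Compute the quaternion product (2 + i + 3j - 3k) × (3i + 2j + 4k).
3 + 24i - 9j + k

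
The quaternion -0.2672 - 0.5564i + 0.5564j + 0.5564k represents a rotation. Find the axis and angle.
axis = (-√3/3, √3/3, √3/3), θ = 211°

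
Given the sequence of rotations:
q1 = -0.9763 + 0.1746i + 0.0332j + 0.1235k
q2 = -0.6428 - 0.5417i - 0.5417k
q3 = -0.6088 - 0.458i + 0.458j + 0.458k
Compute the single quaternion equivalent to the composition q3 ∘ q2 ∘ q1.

q2 · q1 = 0.789 + 0.4346i - 0.049j + 0.4315k
q3 · q2 · q1 = -0.4565 - 0.4059i + 0.7879j - 0.0779k
-0.4565 - 0.4059i + 0.7879j - 0.0779k


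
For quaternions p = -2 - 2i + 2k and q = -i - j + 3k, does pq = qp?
No: pq = -8 + 4i + 6j - 4k ≠ -8 - 2j - 8k = qp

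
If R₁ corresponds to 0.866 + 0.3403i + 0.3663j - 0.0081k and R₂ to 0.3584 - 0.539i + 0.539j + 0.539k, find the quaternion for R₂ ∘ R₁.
0.3007 - 0.5466i + 0.7771j + 0.083k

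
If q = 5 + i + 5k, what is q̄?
5 - i - 5k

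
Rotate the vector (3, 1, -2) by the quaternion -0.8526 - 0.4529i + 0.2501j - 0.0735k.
(2.96, 1.893, 1.285)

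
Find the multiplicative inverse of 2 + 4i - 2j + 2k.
0.0714 - 0.1429i + 0.0714j - 0.0714k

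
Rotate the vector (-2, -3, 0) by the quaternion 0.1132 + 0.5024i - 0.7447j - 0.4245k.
(2.896, 1.284, -1.722)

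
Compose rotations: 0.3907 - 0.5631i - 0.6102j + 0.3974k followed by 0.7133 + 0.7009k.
0.0001 + 0.026i - 0.8299j + 0.5573k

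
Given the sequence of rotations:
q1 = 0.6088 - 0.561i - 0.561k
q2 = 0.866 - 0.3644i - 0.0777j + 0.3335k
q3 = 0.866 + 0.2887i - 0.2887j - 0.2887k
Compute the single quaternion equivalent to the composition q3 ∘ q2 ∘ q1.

q2 · q1 = 0.5099 - 0.6641i - 0.4388j - 0.3264k
q3 · q2 · q1 = 0.4124 - 0.4604i - 0.2413j - 0.7483k
0.4124 - 0.4604i - 0.2413j - 0.7483k


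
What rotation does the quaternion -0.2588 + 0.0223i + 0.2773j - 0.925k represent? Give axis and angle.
axis = (0.0231, 0.2871, -0.9576), θ = 7π/6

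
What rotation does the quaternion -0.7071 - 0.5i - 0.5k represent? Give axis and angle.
axis = (-√2/2, 0, -√2/2), θ = 3π/2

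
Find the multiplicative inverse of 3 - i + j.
0.2727 + 0.0909i - 0.0909j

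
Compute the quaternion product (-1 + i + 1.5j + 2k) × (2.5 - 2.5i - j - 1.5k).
4.5 + 4.75i + 1.25j + 9.25k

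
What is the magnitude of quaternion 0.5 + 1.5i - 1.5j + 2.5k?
√11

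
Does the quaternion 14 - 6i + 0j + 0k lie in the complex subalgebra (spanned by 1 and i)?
Yes. The quaternion 14 - 6i has j- and k-coefficients y = z = 0, so it lies in the complex subalgebra spanned by 1 and i.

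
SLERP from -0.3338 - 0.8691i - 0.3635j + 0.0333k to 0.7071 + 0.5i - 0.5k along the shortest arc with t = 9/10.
-0.6878 - 0.5571i - 0.0406j + 0.4637k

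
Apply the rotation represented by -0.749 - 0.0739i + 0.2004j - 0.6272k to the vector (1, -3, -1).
(3.248, 0.665, -0.094)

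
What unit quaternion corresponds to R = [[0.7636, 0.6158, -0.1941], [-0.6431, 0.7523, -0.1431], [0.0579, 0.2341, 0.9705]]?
0.9336 + 0.101i - 0.0675j - 0.3371k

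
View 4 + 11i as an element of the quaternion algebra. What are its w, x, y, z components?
4 + 11i + 0j + 0k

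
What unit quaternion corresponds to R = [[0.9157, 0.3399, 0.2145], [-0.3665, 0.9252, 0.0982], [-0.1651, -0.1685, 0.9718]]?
0.9763 - 0.0683i + 0.0972j - 0.1809k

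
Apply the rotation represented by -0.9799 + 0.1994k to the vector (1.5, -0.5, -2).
(1.185, -1.046, -2)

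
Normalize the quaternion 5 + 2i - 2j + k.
0.8575 + 0.343i - 0.343j + 0.1715k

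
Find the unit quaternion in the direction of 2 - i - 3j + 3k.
0.417 - 0.2085i - 0.6255j + 0.6255k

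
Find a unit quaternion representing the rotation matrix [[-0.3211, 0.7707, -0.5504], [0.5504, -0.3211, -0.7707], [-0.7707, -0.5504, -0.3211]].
-0.0958 - 0.5747i - 0.5747j + 0.5747k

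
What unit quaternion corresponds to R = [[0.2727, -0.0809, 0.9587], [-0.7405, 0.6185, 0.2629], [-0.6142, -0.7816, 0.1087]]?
0.7071 - 0.3693i + 0.5561j - 0.2332k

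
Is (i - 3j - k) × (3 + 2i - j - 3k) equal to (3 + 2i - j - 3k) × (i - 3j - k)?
No: pq = -8 + 11i - 8j + 2k ≠ -8 - 5i - 10j - 8k = qp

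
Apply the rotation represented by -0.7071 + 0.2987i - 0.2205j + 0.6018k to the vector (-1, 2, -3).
(-0.754, 0.706, -3.596)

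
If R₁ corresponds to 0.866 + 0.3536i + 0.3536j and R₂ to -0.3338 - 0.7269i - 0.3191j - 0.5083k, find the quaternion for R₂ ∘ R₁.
0.0808 - 0.5678i - 0.5741j - 0.5844k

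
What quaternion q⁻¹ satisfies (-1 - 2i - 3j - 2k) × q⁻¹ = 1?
-0.0556 + 0.1111i + 0.1667j + 0.1111k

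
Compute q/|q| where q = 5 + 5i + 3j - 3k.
0.6063 + 0.6063i + 0.3638j - 0.3638k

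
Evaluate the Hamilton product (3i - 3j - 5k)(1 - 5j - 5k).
-40 - 7i + 12j - 20k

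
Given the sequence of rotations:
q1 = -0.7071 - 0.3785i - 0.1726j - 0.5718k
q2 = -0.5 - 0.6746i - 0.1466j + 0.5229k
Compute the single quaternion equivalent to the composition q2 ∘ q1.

q2 · q1 = 0.3719 + 0.8403i - 0.3937j - 0.0229k
0.3719 + 0.8403i - 0.3937j - 0.0229k


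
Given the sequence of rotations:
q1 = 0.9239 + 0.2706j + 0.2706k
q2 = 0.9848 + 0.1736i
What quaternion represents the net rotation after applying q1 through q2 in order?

q2 · q1 = 0.9099 + 0.1604i + 0.2195j + 0.3135k
0.9099 + 0.1604i + 0.2195j + 0.3135k


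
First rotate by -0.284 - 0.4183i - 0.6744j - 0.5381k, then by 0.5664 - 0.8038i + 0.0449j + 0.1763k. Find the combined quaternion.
-0.3719 + 0.0861i - 0.901j + 0.206k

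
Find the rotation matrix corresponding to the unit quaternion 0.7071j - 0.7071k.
[[-1, 0, 0], [0, 0, -1], [0, -1, 0]]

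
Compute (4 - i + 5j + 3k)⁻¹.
0.0784 + 0.0196i - 0.098j - 0.0588k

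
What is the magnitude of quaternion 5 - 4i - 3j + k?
√51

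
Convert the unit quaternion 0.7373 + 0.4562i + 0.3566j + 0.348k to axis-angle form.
axis = (0.6753, 0.5279, 0.5151), θ = 85°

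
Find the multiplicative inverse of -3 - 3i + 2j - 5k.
-0.0638 + 0.0638i - 0.0426j + 0.1064k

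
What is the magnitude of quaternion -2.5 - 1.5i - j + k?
3.24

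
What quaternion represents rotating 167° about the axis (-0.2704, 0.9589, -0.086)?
0.1132 - 0.2687i + 0.9527j - 0.0854k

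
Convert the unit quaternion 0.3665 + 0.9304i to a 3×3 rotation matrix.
[[1, 0, 0], [0, -0.7313, -0.682], [0, 0.682, -0.7313]]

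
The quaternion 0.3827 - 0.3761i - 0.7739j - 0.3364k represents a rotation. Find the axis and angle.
axis = (-0.4071, -0.8377, -0.3641), θ = 3π/4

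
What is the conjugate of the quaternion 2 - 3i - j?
2 + 3i + j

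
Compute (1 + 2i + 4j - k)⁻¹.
0.0455 - 0.0909i - 0.1818j + 0.0455k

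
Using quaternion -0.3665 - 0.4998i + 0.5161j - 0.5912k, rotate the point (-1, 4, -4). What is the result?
(-4.416, 3.194, -1.816)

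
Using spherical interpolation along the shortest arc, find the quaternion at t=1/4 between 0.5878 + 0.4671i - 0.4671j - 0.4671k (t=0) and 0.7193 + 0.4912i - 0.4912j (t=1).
0.6356 + 0.4842i - 0.4842j - 0.3566k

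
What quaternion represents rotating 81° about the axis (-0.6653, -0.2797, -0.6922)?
0.7604 - 0.4321i - 0.1817j - 0.4495k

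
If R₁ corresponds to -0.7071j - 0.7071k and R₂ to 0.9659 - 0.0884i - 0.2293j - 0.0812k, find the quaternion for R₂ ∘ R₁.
-0.2196 + 0.1047i - 0.7455j - 0.6205k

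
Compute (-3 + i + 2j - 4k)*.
-3 - i - 2j + 4k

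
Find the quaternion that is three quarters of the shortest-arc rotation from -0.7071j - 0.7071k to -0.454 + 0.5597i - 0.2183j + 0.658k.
0.386 - 0.4759i - 0.0439j - 0.789k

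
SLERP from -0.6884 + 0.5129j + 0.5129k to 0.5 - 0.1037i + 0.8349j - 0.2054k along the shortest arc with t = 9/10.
-0.5986 + 0.1021i - 0.743j + 0.2814k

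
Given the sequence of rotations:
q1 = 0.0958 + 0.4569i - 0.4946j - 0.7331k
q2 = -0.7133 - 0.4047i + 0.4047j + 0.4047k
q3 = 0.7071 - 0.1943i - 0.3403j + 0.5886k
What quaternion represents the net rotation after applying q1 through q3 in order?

q2 · q1 = 0.6134 - 0.4612i + 0.2798j + 0.5769k
q3 · q2 · q1 = 0.0998 - 0.8063i - 0.1703j + 0.5577k
0.0998 - 0.8063i - 0.1703j + 0.5577k


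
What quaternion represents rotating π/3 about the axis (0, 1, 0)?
0.866 + 0.5j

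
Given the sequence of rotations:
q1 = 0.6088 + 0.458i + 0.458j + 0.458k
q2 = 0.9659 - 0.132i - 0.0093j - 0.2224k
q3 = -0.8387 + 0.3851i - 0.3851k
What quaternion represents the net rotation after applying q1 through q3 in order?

q2 · q1 = 0.7546 + 0.4596i + 0.3953j + 0.2508k
q3 · q2 · q1 = -0.7133 + 0.0574i - 0.6051j - 0.3487k
-0.7133 + 0.0574i - 0.6051j - 0.3487k


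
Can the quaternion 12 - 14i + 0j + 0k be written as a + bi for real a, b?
Yes. The quaternion 12 - 14i has j- and k-coefficients y = z = 0, so it lies in the complex subalgebra spanned by 1 and i.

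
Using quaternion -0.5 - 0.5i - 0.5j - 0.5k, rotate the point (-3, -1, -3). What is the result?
(-3, -3, -1)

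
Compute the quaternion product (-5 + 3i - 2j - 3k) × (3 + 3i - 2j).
-28 - 12i - 5j - 9k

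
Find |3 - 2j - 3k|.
√22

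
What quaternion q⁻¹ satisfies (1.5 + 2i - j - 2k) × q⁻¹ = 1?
0.1333 - 0.1778i + 0.0889j + 0.1778k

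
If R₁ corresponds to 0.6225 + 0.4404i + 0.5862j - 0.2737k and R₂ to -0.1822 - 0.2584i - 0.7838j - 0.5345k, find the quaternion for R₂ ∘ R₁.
0.3136 + 0.2868i - 0.9008j - 0.0891k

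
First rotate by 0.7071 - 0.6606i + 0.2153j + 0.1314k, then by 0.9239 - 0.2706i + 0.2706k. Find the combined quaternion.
0.439 - 0.8599i + 0.0557j + 0.2545k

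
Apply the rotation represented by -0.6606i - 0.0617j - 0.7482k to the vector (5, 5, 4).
(3.726, -4.185, 5.883)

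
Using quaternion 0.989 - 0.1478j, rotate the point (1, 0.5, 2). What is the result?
(0.372, 0.5, 2.205)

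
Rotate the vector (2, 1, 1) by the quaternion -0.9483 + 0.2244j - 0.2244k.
(0.746, 1.65, 1.65)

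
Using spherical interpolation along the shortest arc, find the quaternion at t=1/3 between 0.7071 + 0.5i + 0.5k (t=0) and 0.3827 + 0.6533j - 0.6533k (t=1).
0.4143 + 0.424i - 0.3165j + 0.7405k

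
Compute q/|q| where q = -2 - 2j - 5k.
-0.3482 - 0.3482j - 0.8704k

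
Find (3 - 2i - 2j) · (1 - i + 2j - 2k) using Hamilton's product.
5 - i - 12k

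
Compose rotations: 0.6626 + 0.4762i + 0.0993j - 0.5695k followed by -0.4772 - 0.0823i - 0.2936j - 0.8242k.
-0.7172 - 0.0327i - 0.6813j - 0.1427k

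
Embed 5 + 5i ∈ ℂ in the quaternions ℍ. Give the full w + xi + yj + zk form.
5 + 5i + 0j + 0k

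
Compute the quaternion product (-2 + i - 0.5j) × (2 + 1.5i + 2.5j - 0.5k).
-4.25 - 0.75i - 5.5j + 4.25k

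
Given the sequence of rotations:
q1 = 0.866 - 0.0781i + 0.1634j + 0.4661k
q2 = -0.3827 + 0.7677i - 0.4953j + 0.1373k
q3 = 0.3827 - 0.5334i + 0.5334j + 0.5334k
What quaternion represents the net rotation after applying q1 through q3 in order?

q2 · q1 = -0.2545 + 0.4414i - 0.86j + 0.0273k
q3 · q2 · q1 = 0.5822 + 0.778i - 0.2149j + 0.098k
0.5822 + 0.778i - 0.2149j + 0.098k


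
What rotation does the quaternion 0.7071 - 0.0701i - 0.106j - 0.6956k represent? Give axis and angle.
axis = (-0.0991, -0.1499, -0.9837), θ = π/2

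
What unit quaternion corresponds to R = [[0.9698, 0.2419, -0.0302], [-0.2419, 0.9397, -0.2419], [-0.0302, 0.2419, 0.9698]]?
0.9848 + 0.1228i - 0.1228k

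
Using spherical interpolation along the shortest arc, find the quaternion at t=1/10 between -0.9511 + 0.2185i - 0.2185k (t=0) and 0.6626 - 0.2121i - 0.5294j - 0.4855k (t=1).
-0.9607 + 0.2277i + 0.062j - 0.146k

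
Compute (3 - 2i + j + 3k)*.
3 + 2i - j - 3k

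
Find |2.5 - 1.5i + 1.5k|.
3.279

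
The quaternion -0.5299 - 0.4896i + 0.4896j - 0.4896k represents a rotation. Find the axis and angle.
axis = (-√3/3, √3/3, -√3/3), θ = 244°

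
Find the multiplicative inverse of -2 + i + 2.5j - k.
-0.1633 - 0.0816i - 0.2041j + 0.0816k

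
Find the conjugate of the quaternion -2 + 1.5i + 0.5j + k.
-2 - 1.5i - 0.5j - k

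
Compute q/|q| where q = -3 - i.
-0.9487 - 0.3162i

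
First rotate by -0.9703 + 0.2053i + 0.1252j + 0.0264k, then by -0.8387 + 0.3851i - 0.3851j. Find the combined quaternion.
0.7829 - 0.556i + 0.2585j + 0.1051k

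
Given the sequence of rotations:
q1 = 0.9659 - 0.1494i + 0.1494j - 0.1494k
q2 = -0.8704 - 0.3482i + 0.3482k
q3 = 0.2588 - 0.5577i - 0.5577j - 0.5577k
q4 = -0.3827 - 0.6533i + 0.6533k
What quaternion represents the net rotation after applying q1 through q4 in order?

q2 · q1 = -0.8407 - 0.2583i - 0.2341j + 0.4143k
q3 · q2 · q1 = -0.2611 + 0.0404i + 0.7834j + 0.5626k
q4 · q3 · q2 · q1 = -0.2412 - 0.3567i + 0.0941j - 0.8977k
-0.2412 - 0.3567i + 0.0941j - 0.8977k


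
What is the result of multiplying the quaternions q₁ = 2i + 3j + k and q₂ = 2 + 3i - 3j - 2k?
5 + i + 13j - 13k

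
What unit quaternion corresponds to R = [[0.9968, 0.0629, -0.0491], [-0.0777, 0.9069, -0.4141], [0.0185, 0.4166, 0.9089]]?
0.9763 + 0.2127i - 0.0173j - 0.036k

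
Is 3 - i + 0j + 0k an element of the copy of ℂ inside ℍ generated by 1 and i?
Yes. The quaternion 3 - i has j- and k-coefficients y = z = 0, so it lies in the complex subalgebra spanned by 1 and i.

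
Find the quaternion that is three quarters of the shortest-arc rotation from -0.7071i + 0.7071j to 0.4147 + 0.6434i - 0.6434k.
-0.3417 - 0.7455i + 0.2153j + 0.5302k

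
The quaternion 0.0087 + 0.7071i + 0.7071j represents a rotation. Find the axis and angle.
axis = (√2/2, √2/2, 0), θ = 179°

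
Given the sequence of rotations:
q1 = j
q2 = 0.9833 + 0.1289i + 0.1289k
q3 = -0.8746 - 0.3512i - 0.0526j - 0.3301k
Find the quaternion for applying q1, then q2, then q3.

q2 · q1 = -0.1289i + 0.9833j + 0.1289k
q3 · q2 · q1 = 0.049 + 0.4305i - 0.7722j - 0.4649k
0.049 + 0.4305i - 0.7722j - 0.4649k


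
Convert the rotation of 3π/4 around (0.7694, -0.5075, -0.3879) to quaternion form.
0.3827 + 0.7108i - 0.4689j - 0.3584k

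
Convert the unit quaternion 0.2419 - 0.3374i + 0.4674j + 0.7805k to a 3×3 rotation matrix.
[[-0.6553, -0.693, -0.3006], [0.0622, -0.446, 0.8928], [-0.7528, 0.5664, 0.3354]]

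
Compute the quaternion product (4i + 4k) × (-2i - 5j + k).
4 + 20i - 12j - 20k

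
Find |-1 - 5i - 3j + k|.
6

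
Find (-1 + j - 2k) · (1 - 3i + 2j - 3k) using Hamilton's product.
-9 + 4i + 5j + 4k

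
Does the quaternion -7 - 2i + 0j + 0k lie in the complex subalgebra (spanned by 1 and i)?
Yes. The quaternion -7 - 2i has j- and k-coefficients y = z = 0, so it lies in the complex subalgebra spanned by 1 and i.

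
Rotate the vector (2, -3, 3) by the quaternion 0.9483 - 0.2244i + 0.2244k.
(2.773, -0.268, 3.773)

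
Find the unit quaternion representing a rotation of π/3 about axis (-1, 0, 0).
0.866 - 0.5i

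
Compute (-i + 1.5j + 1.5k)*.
i - 1.5j - 1.5k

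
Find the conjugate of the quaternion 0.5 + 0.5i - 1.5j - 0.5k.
0.5 - 0.5i + 1.5j + 0.5k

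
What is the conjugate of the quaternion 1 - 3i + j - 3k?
1 + 3i - j + 3k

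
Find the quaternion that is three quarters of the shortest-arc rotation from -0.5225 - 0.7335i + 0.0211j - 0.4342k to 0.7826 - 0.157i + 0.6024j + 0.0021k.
-0.8419 - 0.107i - 0.5087j - 0.1447k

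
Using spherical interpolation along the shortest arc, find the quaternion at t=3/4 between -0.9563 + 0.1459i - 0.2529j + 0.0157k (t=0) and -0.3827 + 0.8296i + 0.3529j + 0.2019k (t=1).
-0.617 + 0.7369i + 0.2153j + 0.1732k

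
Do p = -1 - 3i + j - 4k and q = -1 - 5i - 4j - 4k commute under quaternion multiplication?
No: pq = -26 - 12i + 11j + 25k ≠ -26 + 28i - 5j - 9k = qp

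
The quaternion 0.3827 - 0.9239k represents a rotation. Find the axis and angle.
axis = (0, 0, -1), θ = 3π/4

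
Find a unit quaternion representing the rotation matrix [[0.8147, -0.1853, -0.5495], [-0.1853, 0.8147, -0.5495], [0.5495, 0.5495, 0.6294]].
0.9026 + 0.3044i - 0.3044j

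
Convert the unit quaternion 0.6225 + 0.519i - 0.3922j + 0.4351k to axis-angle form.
axis = (0.6632, -0.5011, 0.556), θ = 103°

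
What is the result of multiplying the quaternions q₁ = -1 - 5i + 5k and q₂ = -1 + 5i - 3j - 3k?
41 + 15i + 13j + 13k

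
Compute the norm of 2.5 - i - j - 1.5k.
3.24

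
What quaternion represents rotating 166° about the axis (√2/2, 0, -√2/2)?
0.1219 + 0.7018i - 0.7018k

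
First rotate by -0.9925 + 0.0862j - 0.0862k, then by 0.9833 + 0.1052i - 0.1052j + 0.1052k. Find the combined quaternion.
-0.9578 - 0.1044i + 0.1982j - 0.1801k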